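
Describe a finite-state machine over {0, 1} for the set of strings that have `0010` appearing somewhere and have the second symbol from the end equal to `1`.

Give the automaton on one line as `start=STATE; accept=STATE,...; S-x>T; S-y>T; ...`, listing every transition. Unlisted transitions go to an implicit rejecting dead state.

Handle the two conditions separately and then intersect. One (5 states) tracks whether and how much of `0010` has been seen; the other (7 states) tracks the last 2 symbols read. Each combined state is a pair, one component from each; accept when both components accept.
12 states suffice.
          0    1  
>  q0     q1   q2 
   q1     q3   q4 
   q2     q5   q6 
   q3     q3   q7 
   q4     q5   q6 
   q5     q3   q4 
   q6     q5   q6 
   q7     q8   q6 
 * q8     q9  q10 
   q9     q9  q10 
   q10    q8  q11 
 * q11    q8  q11 
(> = start, * = accepting)

start=q0; accept=q8,q11; q0-0>q1; q0-1>q2; q1-0>q3; q1-1>q4; q2-0>q5; q2-1>q6; q3-0>q3; q3-1>q7; q4-0>q5; q4-1>q6; q5-0>q3; q5-1>q4; q6-0>q5; q6-1>q6; q7-0>q8; q7-1>q6; q8-0>q9; q8-1>q10; q9-0>q9; q9-1>q10; q10-0>q8; q10-1>q11; q11-0>q8; q11-1>q11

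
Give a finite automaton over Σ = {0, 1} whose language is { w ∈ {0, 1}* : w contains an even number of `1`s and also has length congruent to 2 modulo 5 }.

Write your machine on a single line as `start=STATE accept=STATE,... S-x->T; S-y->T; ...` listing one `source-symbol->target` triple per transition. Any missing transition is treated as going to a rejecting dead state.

Run two small machines in parallel and take their product. One (2 states) tracks the count of `1`s modulo 2; the other (5 states) tracks the input length modulo 5. Each combined state is a pair, one component from each; accept when both components accept.
       0  1 
>  A   B  C 
   B   D  E 
   C   E  D 
 * D   F  G 
   E   G  F 
   F   H  I 
   G   I  H 
   H   A  J 
   I   J  A 
   J   C  B 
(> = start, * = accepting)

start=A; accept=D; A-0->B; A-1->C; B-0->D; B-1->E; C-0->E; C-1->D; D-0->F; D-1->G; E-0->G; E-1->F; F-0->H; F-1->I; G-0->I; G-1->H; H-0->A; H-1->J; I-0->J; I-1->A; J-0->C; J-1->B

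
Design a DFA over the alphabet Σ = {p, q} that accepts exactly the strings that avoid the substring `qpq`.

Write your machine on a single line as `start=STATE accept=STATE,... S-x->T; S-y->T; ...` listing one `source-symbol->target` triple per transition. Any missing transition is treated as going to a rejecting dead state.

start=s0; accept=s0,s1,s2; s0-p->s0; s0-q->s1; s1-p->s2; s1-q->s1; s2-p->s0; s2-q->s3; s3-p->s3; s3-q->s3

Track partial matches of the forbidden pattern `qpq`. State s3 is a dead state reached once `qpq` has occurred; every other state accepts. s0 means no part of `qpq` is currently matched.
        p   q  
>* s0   s0  s1 
 * s1   s2  s1 
 * s2   s0  s3 
   s3   s3  s3 
(> = start, * = accepting)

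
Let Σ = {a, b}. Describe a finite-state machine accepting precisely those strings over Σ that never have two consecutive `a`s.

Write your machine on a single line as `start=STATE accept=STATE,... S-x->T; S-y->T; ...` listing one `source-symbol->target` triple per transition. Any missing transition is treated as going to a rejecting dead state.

start=S0; accept=S0,S1; S0-a->S1; S0-b->S0; S1-a->S2; S1-b->S0; S2-a->S2; S2-b->S2

Track partial matches of the forbidden pattern `aa`. State S2 is a dead state reached once `aa` has occurred; every other state accepts. S0 means no part of `aa` is currently matched.
        a   b  
>* S0   S1  S0 
 * S1   S2  S0 
   S2   S2  S2 
(> = start, * = accepting)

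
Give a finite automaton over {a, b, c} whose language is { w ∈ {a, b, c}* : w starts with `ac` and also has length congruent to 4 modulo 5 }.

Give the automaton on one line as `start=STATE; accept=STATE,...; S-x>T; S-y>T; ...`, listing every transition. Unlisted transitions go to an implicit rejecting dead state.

Build one automaton per condition and run them in lockstep. One (4 states) tracks whether the input so far still matches the prefix `ac`; the other (5 states) tracks the input length modulo 5. Each combined state is a pair, one component from each; accept when both components accept.
A 12-state machine:
          a    b    c  
>  s0     s1   s2   s2 
   s1     s3   s3   s4 
   s2     s3   s3   s3 
   s3     s5   s5   s5 
   s4     s6   s6   s6 
   s5     s7   s7   s7 
   s6     s8   s8   s8 
   s7     s9   s9   s9 
 * s8    s10  s10  s10 
   s9     s2   s2   s2 
   s10   s11  s11  s11 
   s11    s4   s4   s4 
(> = start, * = accepting)

start=s0; accept=s8; s0-a>s1; s0-b>s2; s0-c>s2; s1-a>s3; s1-b>s3; s1-c>s4; s2-a>s3; s2-b>s3; s2-c>s3; s3-a>s5; s3-b>s5; s3-c>s5; s4-a>s6; s4-b>s6; s4-c>s6; s5-a>s7; s5-b>s7; s5-c>s7; s6-a>s8; s6-b>s8; s6-c>s8; s7-a>s9; s7-b>s9; s7-c>s9; s8-a>s10; s8-b>s10; s8-c>s10; s9-a>s2; s9-b>s2; s9-c>s2; s10-a>s11; s10-b>s11; s10-c>s11; s11-a>s4; s11-b>s4; s11-c>s4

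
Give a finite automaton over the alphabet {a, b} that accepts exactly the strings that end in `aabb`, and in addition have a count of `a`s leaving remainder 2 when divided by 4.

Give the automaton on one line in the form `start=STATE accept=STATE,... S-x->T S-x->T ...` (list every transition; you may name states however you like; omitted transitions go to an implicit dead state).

Handle the two conditions separately and then intersect. The first has 5 states tracking how much of the suffix `aabb` has currently been matched; the second has 4 states tracking the count of `a`s modulo 4. A product state is a pair (one from each), accepting exactly when both do. After merging equivalent states the machine shrinks.
With 8 states:
        a   b  
>  s0   s1  s0 
   s1   s2  s3 
   s2   s4  s5 
   s3   s6  s3 
   s4   s0  s4 
   s5   s4  s7 
   s6   s4  s6 
 * s7   s4  s6 
(> = start, * = accepting)

start=s0 accept=s7 s0-a->s1 s0-b->s0 s1-a->s2 s1-b->s3 s2-a->s4 s2-b->s5 s3-a->s6 s3-b->s3 s4-a->s0 s4-b->s4 s5-a->s4 s5-b->s7 s6-a->s4 s6-b->s6 s7-a->s4 s7-b->s6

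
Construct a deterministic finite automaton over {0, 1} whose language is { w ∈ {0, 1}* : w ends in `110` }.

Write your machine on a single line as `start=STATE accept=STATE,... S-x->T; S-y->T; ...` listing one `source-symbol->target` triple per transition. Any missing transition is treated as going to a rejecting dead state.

Remember how much of `110` the current input suffix matches. State q0 means no match yet; q1 means the last symbol is `1`; q2 means the last 2 symbols are `11`; q3 means the last 3 symbols are `110`. Only q3 accepts. On a mismatch, fall back to the longest proper suffix that is still a prefix of `110`.
With 4 states:
        0   1  
>  q0   q0  q1 
   q1   q0  q2 
   q2   q3  q2 
 * q3   q0  q1 
(> = start, * = accepting)

start=q0; accept=q3; q0-0->q0; q0-1->q1; q1-0->q0; q1-1->q2; q2-0->q3; q2-1->q2; q3-0->q0; q3-1->q1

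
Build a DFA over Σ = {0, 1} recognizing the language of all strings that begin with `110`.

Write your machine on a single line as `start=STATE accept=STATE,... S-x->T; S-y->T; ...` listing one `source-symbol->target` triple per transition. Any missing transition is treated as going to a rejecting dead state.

start=q0; accept=q3; q0-0->q4; q0-1->q1; q1-0->q4; q1-1->q2; q2-0->q3; q2-1->q4; q3-0->q3; q3-1->q3; q4-0->q4; q4-1->q4

Check the first 3 symbols one by one: q0 through q2 record how many have matched `110` so far; any wrong symbol goes to the dead state q4. After all 3 match we enter the accepting sink q3.
A 5-state machine:
        0   1  
>  q0   q4  q1 
   q1   q4  q2 
   q2   q3  q4 
 * q3   q3  q3 
   q4   q4  q4 
(> = start, * = accepting)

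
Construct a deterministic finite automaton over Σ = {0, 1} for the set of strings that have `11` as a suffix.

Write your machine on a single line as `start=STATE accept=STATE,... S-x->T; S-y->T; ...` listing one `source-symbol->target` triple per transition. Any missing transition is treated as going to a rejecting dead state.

Remember how much of `11` the current input suffix matches. State q0 means no match yet; q1 means the last symbol is `1`; q2 means the last 2 symbols are `11`. Only q2 accepts. On a mismatch, fall back to the longest proper suffix that is still a prefix of `11`.
        0   1  
>  q0   q0  q1 
   q1   q0  q2 
 * q2   q0  q2 
(> = start, * = accepting)

start=q0; accept=q2; q0-0->q0; q0-1->q1; q1-0->q0; q1-1->q2; q2-0->q0; q2-1->q2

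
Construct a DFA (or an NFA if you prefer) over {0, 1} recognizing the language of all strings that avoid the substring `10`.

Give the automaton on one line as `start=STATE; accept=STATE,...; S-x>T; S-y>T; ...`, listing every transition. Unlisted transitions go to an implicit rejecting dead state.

This is the complement of 'contains `10`'. Use the same substring-matching states — q0 through q2 holding how much of `10` has just been matched — but flip the accepting set: everything except the trap q2 accepts.
With 3 states:
        0   1  
>* q0   q0  q1 
 * q1   q2  q1 
   q2   q2  q2 
(> = start, * = accepting)

start=q0; accept=q0,q1; q0-0>q0; q0-1>q1; q1-0>q2; q1-1>q1; q2-0>q2; q2-1>q2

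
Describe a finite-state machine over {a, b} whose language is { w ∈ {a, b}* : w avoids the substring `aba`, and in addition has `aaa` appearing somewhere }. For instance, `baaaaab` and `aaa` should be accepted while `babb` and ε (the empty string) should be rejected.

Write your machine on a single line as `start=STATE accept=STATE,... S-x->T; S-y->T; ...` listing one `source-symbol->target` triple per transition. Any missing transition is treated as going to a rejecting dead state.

start=s0; accept=s4,s6,s7; s0-a->s1; s0-b->s0; s1-a->s2; s1-b->s3; s2-a->s4; s2-b->s3; s3-a->s5; s3-b->s0; s4-a->s4; s4-b->s6; s5-a->s5; s5-b->s5; s6-a->s5; s6-b->s7; s7-a->s4; s7-b->s7

Build one automaton per condition and run them in lockstep. The first has 4 states tracking partial matches of the forbidden pattern `aba`; the second has 4 states tracking whether and how much of `aaa` has been seen. A product state is a pair (one from each), accepting exactly when both do. Equivalent product states are then merged.
An 8-state machine:
        a   b  
>  s0   s1  s0 
   s1   s2  s3 
   s2   s4  s3 
   s3   s5  s0 
 * s4   s4  s6 
   s5   s5  s5 
 * s6   s5  s7 
 * s7   s4  s7 
(> = start, * = accepting)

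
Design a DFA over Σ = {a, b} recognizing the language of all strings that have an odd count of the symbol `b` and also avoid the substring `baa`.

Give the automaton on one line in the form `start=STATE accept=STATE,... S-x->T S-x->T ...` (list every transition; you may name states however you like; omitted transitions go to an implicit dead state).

start=S0 accept=S1,S2 S0-a->S0 S0-b->S1 S1-a->S2 S1-b->S3 S2-a->S4 S2-b->S3 S3-a->S5 S3-b->S1 S4-a->S4 S4-b->S4 S5-a->S4 S5-b->S1

Build one automaton per condition and run them in lockstep. One (2 states) tracks the count of `b`s modulo 2; the other (4 states) tracks partial matches of the forbidden pattern `baa`. Each combined state is a pair, one component from each; accept when both components accept. After merging equivalent states the machine shrinks.
        a   b  
>  S0   S0  S1 
 * S1   S2  S3 
 * S2   S4  S3 
   S3   S5  S1 
   S4   S4  S4 
   S5   S4  S1 
(> = start, * = accepting)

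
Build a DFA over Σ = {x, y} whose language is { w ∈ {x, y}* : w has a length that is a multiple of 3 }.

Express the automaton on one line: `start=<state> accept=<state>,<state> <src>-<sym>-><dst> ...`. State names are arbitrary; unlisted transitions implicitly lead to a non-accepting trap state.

Count input length modulo 3: every symbol advances one step around the cycle s0 → s1 → s2 → s0. Accept at s0.
With 3 states:
        x   y  
>* s0   s1  s1 
   s1   s2  s2 
   s2   s0  s0 
(> = start, * = accepting)

start=s0 accept=s0 s0-x->s1 s0-y->s1 s1-x->s2 s1-y->s2 s2-x->s0 s2-y->s0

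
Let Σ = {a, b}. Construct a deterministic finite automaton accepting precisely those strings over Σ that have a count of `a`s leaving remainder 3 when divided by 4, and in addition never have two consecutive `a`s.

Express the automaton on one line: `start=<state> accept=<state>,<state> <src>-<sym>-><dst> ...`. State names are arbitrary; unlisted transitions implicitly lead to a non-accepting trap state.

start=S0 accept=S6,S7 S0-a->S1 S0-b->S0 S1-a->S2 S1-b->S3 S2-a->S2 S2-b->S2 S3-a->S4 S3-b->S3 S4-a->S2 S4-b->S5 S5-a->S6 S5-b->S5 S6-a->S2 S6-b->S7 S7-a->S8 S7-b->S7 S8-a->S2 S8-b->S0

Handle the two conditions separately and then intersect. The first has 4 states tracking the count of `a`s modulo 4; the second has 3 states tracking partial matches of the forbidden pattern `aa`. A product state is a pair (one from each), accepting exactly when both do. Minimizing collapses redundant product states.
        a   b  
>  S0   S1  S0 
   S1   S2  S3 
   S2   S2  S2 
   S3   S4  S3 
   S4   S2  S5 
   S5   S6  S5 
 * S6   S2  S7 
 * S7   S8  S7 
   S8   S2  S0 
(> = start, * = accepting)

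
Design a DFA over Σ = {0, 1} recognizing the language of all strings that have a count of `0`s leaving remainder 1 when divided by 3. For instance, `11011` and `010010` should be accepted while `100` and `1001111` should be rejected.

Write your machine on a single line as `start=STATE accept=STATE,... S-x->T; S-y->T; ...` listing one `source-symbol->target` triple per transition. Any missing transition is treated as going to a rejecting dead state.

Keep the running count of `0`s modulo 3: each `0` advances along the cycle s0 → s1 → s2 → s0 while other symbols loop. Accept at s1.
With 3 states:
        0   1  
>  s0   s1  s0 
 * s1   s2  s1 
   s2   s0  s2 
(> = start, * = accepting)

start=s0; accept=s1; s0-0->s1; s0-1->s0; s1-0->s2; s1-1->s1; s2-0->s0; s2-1->s2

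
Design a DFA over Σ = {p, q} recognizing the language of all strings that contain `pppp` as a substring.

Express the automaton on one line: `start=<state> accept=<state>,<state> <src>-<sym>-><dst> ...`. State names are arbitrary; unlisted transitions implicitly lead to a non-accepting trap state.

start=S0 accept=S4 S0-p->S1 S0-q->S0 S1-p->S2 S1-q->S0 S2-p->S3 S2-q->S0 S3-p->S4 S3-q->S0 S4-p->S4 S4-q->S4

Track how much of `pppp` has been matched so far: state S0 is no progress, S4 is the absorbing accept state reached once `pppp` has occurred. Intermediate states record partial matches; on a mismatch, fall back to the longest reusable overlap.
        p   q  
>  S0   S1  S0 
   S1   S2  S0 
   S2   S3  S0 
   S3   S4  S0 
 * S4   S4  S4 
(> = start, * = accepting)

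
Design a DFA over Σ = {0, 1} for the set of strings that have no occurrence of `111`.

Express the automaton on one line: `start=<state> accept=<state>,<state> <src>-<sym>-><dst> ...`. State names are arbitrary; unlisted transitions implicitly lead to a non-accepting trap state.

start=q0 accept=q0,q1,q2 q0-0->q0 q0-1->q1 q1-0->q0 q1-1->q2 q2-0->q0 q2-1->q3 q3-0->q3 q3-1->q3

This is the complement of 'contains `111`'. Use the same substring-matching states — q0 through q3 holding how much of `111` has just been matched — but flip the accepting set: everything except the trap q3 accepts.
A 4-state machine:
        0   1  
>* q0   q0  q1 
 * q1   q0  q2 
 * q2   q0  q3 
   q3   q3  q3 
(> = start, * = accepting)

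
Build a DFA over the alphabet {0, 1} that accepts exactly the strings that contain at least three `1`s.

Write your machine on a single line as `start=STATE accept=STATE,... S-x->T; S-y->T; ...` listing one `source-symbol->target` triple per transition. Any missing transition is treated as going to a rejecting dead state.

start=A; accept=D,E; A-0->A; A-1->B; B-0->B; B-1->C; C-0->C; C-1->D; D-0->D; D-1->E; E-0->E; E-1->E

Only the number of `1`s matters, and only up to 4. Make a chain A → B → C → D → E advanced by each `1` (with E absorbing); every other symbol self-loops. The accepting set is {D, E}.
       0  1 
>  A   A  B 
   B   B  C 
   C   C  D 
 * D   D  E 
 * E   E  E 
(> = start, * = accepting)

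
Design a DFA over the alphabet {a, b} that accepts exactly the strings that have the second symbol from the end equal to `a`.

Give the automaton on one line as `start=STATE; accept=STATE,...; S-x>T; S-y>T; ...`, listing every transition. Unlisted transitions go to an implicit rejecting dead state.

start=s0; accept=s3,s4; s0-a>s1; s0-b>s2; s1-a>s3; s1-b>s4; s2-a>s5; s2-b>s6; s3-a>s3; s3-b>s4; s4-a>s5; s4-b>s6; s5-a>s3; s5-b>s4; s6-a>s5; s6-b>s6

A DFA must remember the last 2 symbols (since which symbol is second-to-last isn't known until the input ends). Use one state per possible window of the last ≤2 symbols; accept from those whose window starts with `a`.
With 7 states:
        a   b  
>  s0   s1  s2 
   s1   s3  s4 
   s2   s5  s6 
 * s3   s3  s4 
 * s4   s5  s6 
   s5   s3  s4 
   s6   s5  s6 
(> = start, * = accepting)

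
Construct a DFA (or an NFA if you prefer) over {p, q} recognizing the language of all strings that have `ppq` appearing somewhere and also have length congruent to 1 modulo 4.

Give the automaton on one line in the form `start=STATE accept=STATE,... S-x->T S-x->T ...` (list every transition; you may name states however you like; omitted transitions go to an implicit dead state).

Build one automaton per condition and run them in lockstep. The first has 4 states tracking whether and how much of `ppq` has been seen; the second has 4 states tracking the input length modulo 4. A product state is a pair (one from each), accepting exactly when both do.
       p  q 
>  A   B  C 
   B   D  E 
   C   F  E 
   D   G  H 
   E   I  J 
   F   G  J 
   G   K  L 
   H   L  L 
   I   K  A 
   J   M  A 
   K   N  O 
   L   O  O 
   M   N  C 
   N   D  P 
 * O   P  P 
   P   H  H 
(> = start, * = accepting)

start=A accept=O A-p->B A-q->C B-p->D B-q->E C-p->F C-q->E D-p->G D-q->H E-p->I E-q->J F-p->G F-q->J G-p->K G-q->L H-p->L H-q->L I-p->K I-q->A J-p->M J-q->A K-p->N K-q->O L-p->O L-q->O M-p->N M-q->C N-p->D N-q->P O-p->P O-q->P P-p->H P-q->H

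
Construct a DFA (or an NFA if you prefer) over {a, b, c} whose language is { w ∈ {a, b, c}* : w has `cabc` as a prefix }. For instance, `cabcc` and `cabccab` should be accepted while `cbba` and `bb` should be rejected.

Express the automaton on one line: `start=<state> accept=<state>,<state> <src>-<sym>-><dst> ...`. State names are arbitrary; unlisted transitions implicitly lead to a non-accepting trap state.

start=S0 accept=S4 S0-a->S5 S0-b->S5 S0-c->S1 S1-a->S2 S1-b->S5 S1-c->S5 S2-a->S5 S2-b->S3 S2-c->S5 S3-a->S5 S3-b->S5 S3-c->S4 S4-a->S4 S4-b->S4 S4-c->S4 S5-a->S5 S5-b->S5 S5-c->S5

Check the first 4 symbols one by one: S0 through S3 record how many have matched `cabc` so far; any wrong symbol goes to the dead state S5. After all 4 match we enter the accepting sink S4.
        a   b   c  
>  S0   S5  S5  S1 
   S1   S2  S5  S5 
   S2   S5  S3  S5 
   S3   S5  S5  S4 
 * S4   S4  S4  S4 
   S5   S5  S5  S5 
(> = start, * = accepting)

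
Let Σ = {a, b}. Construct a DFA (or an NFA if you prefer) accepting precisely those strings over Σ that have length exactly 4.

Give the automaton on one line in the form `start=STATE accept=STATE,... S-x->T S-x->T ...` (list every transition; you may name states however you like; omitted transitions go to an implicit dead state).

We only need to distinguish lengths 0, 1, …, 4, and '>4'. Chain q0 → q1 → q2 → q3 → q4 → q5 on every symbol, with q5 looping. Accepting states: {q4}.
6 states suffice.
        a   b  
>  q0   q1  q1 
   q1   q2  q2 
   q2   q3  q3 
   q3   q4  q4 
 * q4   q5  q5 
   q5   q5  q5 
(> = start, * = accepting)

start=q0 accept=q4 q0-a->q1 q0-b->q1 q1-a->q2 q1-b->q2 q2-a->q3 q2-b->q3 q3-a->q4 q3-b->q4 q4-a->q5 q4-b->q5 q5-a->q5 q5-b->q5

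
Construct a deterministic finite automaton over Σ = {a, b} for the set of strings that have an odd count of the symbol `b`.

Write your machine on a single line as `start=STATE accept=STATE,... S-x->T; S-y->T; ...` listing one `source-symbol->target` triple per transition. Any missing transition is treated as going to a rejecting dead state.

Keep the running count of `b`s modulo 2: each `b` advances along the cycle S0 → S1 → S0 while other symbols loop. Accept at S1.
        a   b  
>  S0   S0  S1 
 * S1   S1  S0 
(> = start, * = accepting)

start=S0; accept=S1; S0-a->S0; S0-b->S1; S1-a->S1; S1-b->S0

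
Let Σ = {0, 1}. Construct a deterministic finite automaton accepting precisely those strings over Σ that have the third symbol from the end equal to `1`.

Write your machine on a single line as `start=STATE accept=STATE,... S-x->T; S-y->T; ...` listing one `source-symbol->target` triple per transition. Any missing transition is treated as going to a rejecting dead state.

start=q0; accept=q11,q12,q13,q14; q0-0->q1; q0-1->q2; q1-0->q3; q1-1->q4; q2-0->q5; q2-1->q6; q3-0->q7; q3-1->q8; q4-0->q9; q4-1->q10; q5-0->q11; q5-1->q12; q6-0->q13; q6-1->q14; q7-0->q7; q7-1->q8; q8-0->q9; q8-1->q10; q9-0->q11; q9-1->q12; q10-0->q13; q10-1->q14; q11-0->q7; q11-1->q8; q12-0->q9; q12-1->q10; q13-0->q11; q13-1->q12; q14-0->q13; q14-1->q14

A DFA must remember the last 3 symbols (since which symbol is third-to-last isn't known until the input ends). Use one state per possible window of the last ≤3 symbols; accept from those whose window starts with `1`.
          0    1  
>  q0     q1   q2 
   q1     q3   q4 
   q2     q5   q6 
   q3     q7   q8 
   q4     q9  q10 
   q5    q11  q12 
   q6    q13  q14 
   q7     q7   q8 
   q8     q9  q10 
   q9    q11  q12 
   q10   q13  q14 
 * q11    q7   q8 
 * q12    q9  q10 
 * q13   q11  q12 
 * q14   q13  q14 
(> = start, * = accepting)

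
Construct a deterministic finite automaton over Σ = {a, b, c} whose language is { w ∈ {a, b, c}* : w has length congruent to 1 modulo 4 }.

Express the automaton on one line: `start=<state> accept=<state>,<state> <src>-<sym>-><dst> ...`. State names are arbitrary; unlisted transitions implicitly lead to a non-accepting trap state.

Count input length modulo 4: every symbol advances one step around the cycle S0 → S1 → S2 → S3 → S0. Accept at S1.
        a   b   c  
>  S0   S1  S1  S1 
 * S1   S2  S2  S2 
   S2   S3  S3  S3 
   S3   S0  S0  S0 
(> = start, * = accepting)

start=S0 accept=S1 S0-a->S1 S0-b->S1 S0-c->S1 S1-a->S2 S1-b->S2 S1-c->S2 S2-a->S3 S2-b->S3 S2-c->S3 S3-a->S0 S3-b->S0 S3-c->S0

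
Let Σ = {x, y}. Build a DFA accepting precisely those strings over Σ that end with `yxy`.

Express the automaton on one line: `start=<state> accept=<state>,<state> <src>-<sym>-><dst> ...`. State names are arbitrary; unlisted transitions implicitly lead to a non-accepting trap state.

Remember how much of `yxy` the current input suffix matches. State q0 means no match yet; q1 means the last symbol is `y`; q2 means the last 2 symbols are `yx`; q3 means the last 3 symbols are `yxy`. Only q3 accepts. On a mismatch, fall back to the longest proper suffix that is still a prefix of `yxy`.
A 4-state machine:
        x   y  
>  q0   q0  q1 
   q1   q2  q1 
   q2   q0  q3 
 * q3   q2  q1 
(> = start, * = accepting)

start=q0 accept=q3 q0-x->q0 q0-y->q1 q1-x->q2 q1-y->q1 q2-x->q0 q2-y->q3 q3-x->q2 q3-y->q1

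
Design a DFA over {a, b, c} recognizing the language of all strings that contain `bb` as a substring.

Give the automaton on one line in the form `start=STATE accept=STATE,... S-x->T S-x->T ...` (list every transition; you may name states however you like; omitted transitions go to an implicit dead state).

start=S0 accept=S2 S0-a->S0 S0-b->S1 S0-c->S0 S1-a->S0 S1-b->S2 S1-c->S0 S2-a->S2 S2-b->S2 S2-c->S2

Track how much of `bb` has been matched so far: state S0 is no progress, S2 is the absorbing accept state reached once `bb` has occurred. Intermediate states record partial matches; on a mismatch, fall back to the longest reusable overlap.
With 3 states:
        a   b   c  
>  S0   S0  S1  S0 
   S1   S0  S2  S0 
 * S2   S2  S2  S2 
(> = start, * = accepting)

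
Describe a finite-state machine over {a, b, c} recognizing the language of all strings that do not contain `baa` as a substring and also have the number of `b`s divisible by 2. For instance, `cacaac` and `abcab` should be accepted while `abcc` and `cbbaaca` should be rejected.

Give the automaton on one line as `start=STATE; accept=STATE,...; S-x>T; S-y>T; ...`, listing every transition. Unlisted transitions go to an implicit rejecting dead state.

start=q0; accept=q0,q3,q6; q0-a>q0; q0-b>q1; q0-c>q0; q1-a>q2; q1-b>q3; q1-c>q4; q2-a>q5; q2-b>q3; q2-c>q4; q3-a>q6; q3-b>q1; q3-c>q0; q4-a>q4; q4-b>q3; q4-c>q4; q5-a>q5; q5-b>q5; q5-c>q5; q6-a>q5; q6-b>q1; q6-c>q0

Build one automaton per condition and run them in lockstep. One (4 states) tracks partial matches of the forbidden pattern `baa`; the other (2 states) tracks the count of `b`s modulo 2. Each combined state is a pair, one component from each; accept when both components accept. Equivalent product states are then merged.
7 states suffice.
        a   b   c  
>* q0   q0  q1  q0 
   q1   q2  q3  q4 
   q2   q5  q3  q4 
 * q3   q6  q1  q0 
   q4   q4  q3  q4 
   q5   q5  q5  q5 
 * q6   q5  q1  q0 
(> = start, * = accepting)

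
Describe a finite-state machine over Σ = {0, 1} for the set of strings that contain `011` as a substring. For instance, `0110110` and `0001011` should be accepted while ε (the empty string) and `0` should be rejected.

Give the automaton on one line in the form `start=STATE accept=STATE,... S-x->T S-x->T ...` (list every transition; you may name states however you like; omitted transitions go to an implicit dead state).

start=q0 accept=q3 q0-0->q1 q0-1->q0 q1-0->q1 q1-1->q2 q2-0->q1 q2-1->q3 q3-0->q3 q3-1->q3

States q0..q2 record the length of the longest prefix of `011` that matches the current input suffix. Reaching q3 means `011` has been seen, and we stay there forever. Accept from q3.
4 states suffice.
        0   1  
>  q0   q1  q0 
   q1   q1  q2 
   q2   q1  q3 
 * q3   q3  q3 
(> = start, * = accepting)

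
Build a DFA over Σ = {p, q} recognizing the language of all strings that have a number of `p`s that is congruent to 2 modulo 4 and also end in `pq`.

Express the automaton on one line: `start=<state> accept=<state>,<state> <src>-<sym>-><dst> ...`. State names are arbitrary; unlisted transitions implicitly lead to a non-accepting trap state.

Handle the two conditions separately and then intersect. The first has 4 states tracking the count of `p`s modulo 4; the second has 3 states tracking how much of the suffix `pq` has currently been matched. A product state is a pair (one from each), accepting exactly when both do.
With 12 states:
          p    q  
>  s0     s1   s0 
   s1     s2   s3 
   s2     s4   s5 
   s3     s2   s6 
   s4     s7   s8 
 * s5     s4   s9 
   s6     s2   s6 
   s7     s1  s10 
   s8     s7  s11 
   s9     s4   s9 
   s10    s1   s0 
   s11    s7  s11 
(> = start, * = accepting)

start=s0 accept=s5 s0-p->s1 s0-q->s0 s1-p->s2 s1-q->s3 s2-p->s4 s2-q->s5 s3-p->s2 s3-q->s6 s4-p->s7 s4-q->s8 s5-p->s4 s5-q->s9 s6-p->s2 s6-q->s6 s7-p->s1 s7-q->s10 s8-p->s7 s8-q->s11 s9-p->s4 s9-q->s9 s10-p->s1 s10-q->s0 s11-p->s7 s11-q->s11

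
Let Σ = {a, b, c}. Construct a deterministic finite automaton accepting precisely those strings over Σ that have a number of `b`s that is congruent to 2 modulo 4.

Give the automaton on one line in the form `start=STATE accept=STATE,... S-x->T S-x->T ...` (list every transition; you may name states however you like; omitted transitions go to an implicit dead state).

The only thing that matters is how many `b`s have appeared, reduced mod 4. Use one state per residue: S0 for 0, …, S3 for 3. Reading `b` moves to the next residue; anything else stays put. S2 is accepting.
A 4-state machine:
        a   b   c  
>  S0   S0  S1  S0 
   S1   S1  S2  S1 
 * S2   S2  S3  S2 
   S3   S3  S0  S3 
(> = start, * = accepting)

start=S0 accept=S2 S0-a->S0 S0-b->S1 S0-c->S0 S1-a->S1 S1-b->S2 S1-c->S1 S2-a->S2 S2-b->S3 S2-c->S2 S3-a->S3 S3-b->S0 S3-c->S3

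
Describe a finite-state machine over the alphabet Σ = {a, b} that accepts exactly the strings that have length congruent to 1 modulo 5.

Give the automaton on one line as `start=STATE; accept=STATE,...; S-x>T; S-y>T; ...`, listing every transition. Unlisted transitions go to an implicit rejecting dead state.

Only the length mod 5 matters, so use a 5-cycle: from any state, every input symbol moves to the next state, wrapping s4 back to s0. Mark s1 accepting.
        a   b  
>  s0   s1  s1 
 * s1   s2  s2 
   s2   s3  s3 
   s3   s4  s4 
   s4   s0  s0 
(> = start, * = accepting)

start=s0; accept=s1; s0-a>s1; s0-b>s1; s1-a>s2; s1-b>s2; s2-a>s3; s2-b>s3; s3-a>s4; s3-b>s4; s4-a>s0; s4-b>s0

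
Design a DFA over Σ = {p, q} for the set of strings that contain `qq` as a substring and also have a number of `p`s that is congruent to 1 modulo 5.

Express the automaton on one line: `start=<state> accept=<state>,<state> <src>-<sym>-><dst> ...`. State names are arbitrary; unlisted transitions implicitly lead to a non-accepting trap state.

start=A accept=I A-p->B A-q->C B-p->D B-q->E C-p->B C-q->F D-p->G D-q->H E-p->D E-q->I F-p->I F-q->F G-p->J G-q->K H-p->G H-q->L I-p->L I-q->I J-p->A J-q->M K-p->J K-q->N L-p->N L-q->L M-p->A M-q->O N-p->O N-q->N O-p->F O-q->O

Build one automaton per condition and run them in lockstep. One (3 states) tracks whether and how much of `qq` has been seen; the other (5 states) tracks the count of `p`s modulo 5. Each combined state is a pair, one component from each; accept when both components accept.
       p  q 
>  A   B  C 
   B   D  E 
   C   B  F 
   D   G  H 
   E   D  I 
   F   I  F 
   G   J  K 
   H   G  L 
 * I   L  I 
   J   A  M 
   K   J  N 
   L   N  L 
   M   A  O 
   N   O  N 
   O   F  O 
(> = start, * = accepting)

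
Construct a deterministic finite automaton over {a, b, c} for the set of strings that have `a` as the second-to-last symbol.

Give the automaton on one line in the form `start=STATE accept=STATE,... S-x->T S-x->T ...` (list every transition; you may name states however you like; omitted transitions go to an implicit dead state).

A DFA must remember the last 2 symbols (since which symbol is second-to-last isn't known until the input ends). Use one state per possible window of the last ≤2 symbols; accept from those whose window starts with `a`.
13 states suffice.
          a    b    c  
>  S0     S1   S2   S3 
   S1     S4   S5   S6 
   S2     S7   S8   S9 
   S3    S10  S11  S12 
 * S4     S4   S5   S6 
 * S5     S7   S8   S9 
 * S6    S10  S11  S12 
   S7     S4   S5   S6 
   S8     S7   S8   S9 
   S9    S10  S11  S12 
   S10    S4   S5   S6 
   S11    S7   S8   S9 
   S12   S10  S11  S12 
(> = start, * = accepting)

start=S0 accept=S4,S5,S6 S0-a->S1 S0-b->S2 S0-c->S3 S1-a->S4 S1-b->S5 S1-c->S6 S2-a->S7 S2-b->S8 S2-c->S9 S3-a->S10 S3-b->S11 S3-c->S12 S4-a->S4 S4-b->S5 S4-c->S6 S5-a->S7 S5-b->S8 S5-c->S9 S6-a->S10 S6-b->S11 S6-c->S12 S7-a->S4 S7-b->S5 S7-c->S6 S8-a->S7 S8-b->S8 S8-c->S9 S9-a->S10 S9-b->S11 S9-c->S12 S10-a->S4 S10-b->S5 S10-c->S6 S11-a->S7 S11-b->S8 S11-c->S9 S12-a->S10 S12-b->S11 S12-c->S12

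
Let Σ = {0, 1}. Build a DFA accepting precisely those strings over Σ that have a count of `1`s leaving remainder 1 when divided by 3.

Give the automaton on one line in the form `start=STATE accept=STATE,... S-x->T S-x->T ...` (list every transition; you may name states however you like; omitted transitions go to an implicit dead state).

Keep the running count of `1`s modulo 3: each `1` advances along the cycle q0 → q1 → q2 → q0 while other symbols loop. Accept at q1.
        0   1  
>  q0   q0  q1 
 * q1   q1  q2 
   q2   q2  q0 
(> = start, * = accepting)

start=q0 accept=q1 q0-0->q0 q0-1->q1 q1-0->q1 q1-1->q2 q2-0->q2 q2-1->q0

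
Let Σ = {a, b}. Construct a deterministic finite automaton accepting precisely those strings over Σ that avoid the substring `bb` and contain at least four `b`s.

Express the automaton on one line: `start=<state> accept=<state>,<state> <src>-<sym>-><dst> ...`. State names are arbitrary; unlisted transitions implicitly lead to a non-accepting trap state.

start=q0 accept=q8,q9 q0-a->q0 q0-b->q1 q1-a->q2 q1-b->q3 q2-a->q2 q2-b->q4 q3-a->q3 q3-b->q3 q4-a->q5 q4-b->q3 q5-a->q5 q5-b->q6 q6-a->q7 q6-b->q3 q7-a->q7 q7-b->q8 q8-a->q9 q8-b->q3 q9-a->q9 q9-b->q8

Build one automaton per condition and run them in lockstep. The first has 3 states tracking partial matches of the forbidden pattern `bb`; the second has 6 states tracking the count of `b`s, saturating at 5. A product state is a pair (one from each), accepting exactly when both do. Minimizing collapses redundant product states.
With 10 states:
        a   b  
>  q0   q0  q1 
   q1   q2  q3 
   q2   q2  q4 
   q3   q3  q3 
   q4   q5  q3 
   q5   q5  q6 
   q6   q7  q3 
   q7   q7  q8 
 * q8   q9  q3 
 * q9   q9  q8 
(> = start, * = accepting)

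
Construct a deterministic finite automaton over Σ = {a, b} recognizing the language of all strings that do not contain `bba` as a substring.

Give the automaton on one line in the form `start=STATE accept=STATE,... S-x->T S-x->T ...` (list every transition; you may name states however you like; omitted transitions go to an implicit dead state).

This is the complement of 'contains `bba`'. Use the same substring-matching states — q0 through q3 holding how much of `bba` has just been matched — but flip the accepting set: everything except the trap q3 accepts.
A 4-state machine:
        a   b  
>* q0   q0  q1 
 * q1   q0  q2 
 * q2   q3  q2 
   q3   q3  q3 
(> = start, * = accepting)

start=q0 accept=q0,q1,q2 q0-a->q0 q0-b->q1 q1-a->q0 q1-b->q2 q2-a->q3 q2-b->q2 q3-a->q3 q3-b->q3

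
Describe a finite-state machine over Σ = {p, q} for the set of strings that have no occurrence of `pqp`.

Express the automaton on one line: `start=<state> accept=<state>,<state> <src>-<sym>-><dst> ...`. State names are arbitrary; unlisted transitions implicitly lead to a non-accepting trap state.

start=S0 accept=S0,S1,S2 S0-p->S1 S0-q->S0 S1-p->S1 S1-q->S2 S2-p->S3 S2-q->S0 S3-p->S3 S3-q->S3

This is the complement of 'contains `pqp`'. Use the same substring-matching states — S0 through S3 holding how much of `pqp` has just been matched — but flip the accepting set: everything except the trap S3 accepts.
        p   q  
>* S0   S1  S0 
 * S1   S1  S2 
 * S2   S3  S0 
   S3   S3  S3 
(> = start, * = accepting)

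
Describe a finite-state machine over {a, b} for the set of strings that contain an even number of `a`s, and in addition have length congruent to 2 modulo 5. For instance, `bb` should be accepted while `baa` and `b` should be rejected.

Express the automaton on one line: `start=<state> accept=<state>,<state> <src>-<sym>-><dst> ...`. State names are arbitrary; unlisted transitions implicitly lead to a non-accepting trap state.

start=q0 accept=q3 q0-a->q1 q0-b->q2 q1-a->q3 q1-b->q4 q2-a->q4 q2-b->q3 q3-a->q5 q3-b->q6 q4-a->q6 q4-b->q5 q5-a->q7 q5-b->q8 q6-a->q8 q6-b->q7 q7-a->q9 q7-b->q0 q8-a->q0 q8-b->q9 q9-a->q2 q9-b->q1

Handle the two conditions separately and then intersect. One (2 states) tracks the count of `a`s modulo 2; the other (5 states) tracks the input length modulo 5. Each combined state is a pair, one component from each; accept when both components accept.
10 states suffice.
        a   b  
>  q0   q1  q2 
   q1   q3  q4 
   q2   q4  q3 
 * q3   q5  q6 
   q4   q6  q5 
   q5   q7  q8 
   q6   q8  q7 
   q7   q9  q0 
   q8   q0  q9 
   q9   q2  q1 
(> = start, * = accepting)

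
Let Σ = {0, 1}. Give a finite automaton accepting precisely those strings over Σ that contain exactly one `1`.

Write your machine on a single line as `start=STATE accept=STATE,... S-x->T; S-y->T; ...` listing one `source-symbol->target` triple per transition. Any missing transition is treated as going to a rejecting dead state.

start=A; accept=B; A-0->A; A-1->B; B-0->B; B-1->C; C-0->C; C-1->C

Count `1`s, saturating at 2: state A means no `1` yet, B means one `1` seen, C means more than one. Each `1` increments (capped at C); other symbols loop. Accept from {B}.
3 states suffice.
       0  1 
>  A   A  B 
 * B   B  C 
   C   C  C 
(> = start, * = accepting)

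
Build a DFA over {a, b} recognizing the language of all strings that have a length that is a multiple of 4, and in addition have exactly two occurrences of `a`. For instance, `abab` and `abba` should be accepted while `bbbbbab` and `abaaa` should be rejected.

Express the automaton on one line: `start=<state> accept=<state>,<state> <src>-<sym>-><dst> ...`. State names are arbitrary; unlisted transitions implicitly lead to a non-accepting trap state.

Run two small machines in parallel and take their product. The first has 4 states tracking the input length modulo 4; the second has 4 states tracking the count of `a`s, saturating at 3. A product state is a pair (one from each), accepting exactly when both do. Equivalent product states are then merged.
13 states suffice.
          a    b  
>  S0     S1   S2 
   S1     S3   S4 
   S2     S4   S5 
   S3     S6   S7 
   S4     S7   S8 
   S5     S8   S9 
   S6     S6   S6 
   S7     S6  S10 
   S8    S10  S11 
   S9    S11   S0 
 * S10    S6  S12 
   S11   S12   S1 
   S12    S6   S3 
(> = start, * = accepting)

start=S0 accept=S10 S0-a->S1 S0-b->S2 S1-a->S3 S1-b->S4 S2-a->S4 S2-b->S5 S3-a->S6 S3-b->S7 S4-a->S7 S4-b->S8 S5-a->S8 S5-b->S9 S6-a->S6 S6-b->S6 S7-a->S6 S7-b->S10 S8-a->S10 S8-b->S11 S9-a->S11 S9-b->S0 S10-a->S6 S10-b->S12 S11-a->S12 S11-b->S1 S12-a->S6 S12-b->S3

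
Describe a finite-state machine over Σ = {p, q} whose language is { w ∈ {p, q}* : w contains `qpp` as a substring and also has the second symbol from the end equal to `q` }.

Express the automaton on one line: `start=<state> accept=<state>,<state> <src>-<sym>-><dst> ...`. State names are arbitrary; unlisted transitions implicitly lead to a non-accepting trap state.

Handle the two conditions separately and then intersect. One (4 states) tracks whether and how much of `qpp` has been seen; the other (7 states) tracks the last 2 symbols read. Each combined state is a pair, one component from each; accept when both components accept.
11 states suffice.
       p  q 
>  A   B  C 
   B   D  E 
   C   F  G 
   D   D  E 
   E   F  G 
   F   H  E 
   G   F  G 
   H   H  I 
   I   J  K 
 * J   H  I 
 * K   J  K 
(> = start, * = accepting)

start=A accept=J,K A-p->B A-q->C B-p->D B-q->E C-p->F C-q->G D-p->D D-q->E E-p->F E-q->G F-p->H F-q->E G-p->F G-q->G H-p->H H-q->I I-p->J I-q->K J-p->H J-q->I K-p->J K-q->K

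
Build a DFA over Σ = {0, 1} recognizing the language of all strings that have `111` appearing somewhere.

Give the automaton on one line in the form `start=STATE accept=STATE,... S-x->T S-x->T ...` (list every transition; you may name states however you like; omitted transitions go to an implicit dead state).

States A..C record the length of the longest prefix of `111` that matches the current input suffix. Reaching D means `111` has been seen, and we stay there forever. Accept from D.
4 states suffice.
       0  1 
>  A   A  B 
   B   A  C 
   C   A  D 
 * D   D  D 
(> = start, * = accepting)

start=A accept=D A-0->A A-1->B B-0->A B-1->C C-0->A C-1->D D-0->D D-1->D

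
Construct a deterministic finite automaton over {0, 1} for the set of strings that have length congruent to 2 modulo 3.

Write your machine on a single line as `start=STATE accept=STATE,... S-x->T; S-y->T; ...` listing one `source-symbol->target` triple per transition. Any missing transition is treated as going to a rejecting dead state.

Only the length mod 3 matters, so use a 3-cycle: from any state, every input symbol moves to the next state, wrapping q2 back to q0. Mark q2 accepting.
3 states suffice.
        0   1  
>  q0   q1  q1 
   q1   q2  q2 
 * q2   q0  q0 
(> = start, * = accepting)

start=q0; accept=q2; q0-0->q1; q0-1->q1; q1-0->q2; q1-1->q2; q2-0->q0; q2-1->q0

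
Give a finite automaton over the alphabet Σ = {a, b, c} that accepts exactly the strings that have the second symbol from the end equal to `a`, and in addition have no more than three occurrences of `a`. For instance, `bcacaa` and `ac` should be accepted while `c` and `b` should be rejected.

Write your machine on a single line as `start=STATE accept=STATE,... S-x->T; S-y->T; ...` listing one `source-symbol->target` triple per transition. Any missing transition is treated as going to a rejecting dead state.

start=s0; accept=s2,s3,s4,s5,s9; s0-a->s1; s0-b->s0; s0-c->s0; s1-a->s2; s1-b->s3; s1-c->s3; s2-a->s4; s2-b->s5; s2-c->s5; s3-a->s6; s3-b->s7; s3-c->s7; s4-a->s8; s4-b->s9; s4-c->s9; s5-a->s10; s5-b->s11; s5-c->s11; s6-a->s4; s6-b->s5; s6-c->s5; s7-a->s6; s7-b->s7; s7-c->s7; s8-a->s8; s8-b->s8; s8-c->s8; s9-a->s8; s9-b->s8; s9-c->s8; s10-a->s8; s10-b->s9; s10-c->s9; s11-a->s10; s11-b->s11; s11-c->s11

Build one automaton per condition and run them in lockstep. The first has 13 states tracking the last 2 symbols read; the second has 5 states tracking the count of `a`s, saturating at 4. A product state is a pair (one from each), accepting exactly when both do. Equivalent product states are then merged.
12 states suffice.
          a    b    c  
>  s0     s1   s0   s0 
   s1     s2   s3   s3 
 * s2     s4   s5   s5 
 * s3     s6   s7   s7 
 * s4     s8   s9   s9 
 * s5    s10  s11  s11 
   s6     s4   s5   s5 
   s7     s6   s7   s7 
   s8     s8   s8   s8 
 * s9     s8   s8   s8 
   s10    s8   s9   s9 
   s11   s10  s11  s11 
(> = start, * = accepting)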